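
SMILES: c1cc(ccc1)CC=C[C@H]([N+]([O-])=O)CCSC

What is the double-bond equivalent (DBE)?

Molecular formula from the SMILES: C13H17NO2S.
DoU = (2C + 2 + N − H − X)/2 = (2·13 + 2 + 1 − 17 − 0)/2 = 12/2 = 6.
(Structurally: 1 ring(s) + 5 π bond(s) = 6.)

6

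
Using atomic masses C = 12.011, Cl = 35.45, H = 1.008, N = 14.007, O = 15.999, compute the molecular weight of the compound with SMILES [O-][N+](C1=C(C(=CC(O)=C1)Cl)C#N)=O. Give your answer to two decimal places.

198.56

Molecular formula: C7H3ClN2O3.
M = 7×12.011 + 1×35.45 + 3×1.008 + 2×14.007 + 3×15.999 = 198.56 g/mol.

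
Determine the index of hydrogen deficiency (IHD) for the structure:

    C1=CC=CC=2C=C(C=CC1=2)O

7

Molecular formula from the SMILES: C10H8O.
DoU = (2C + 2 + N − H − X)/2 = (2·10 + 2 + 0 − 8 − 0)/2 = 14/2 = 7.
(Structurally: 2 ring(s) + 5 π bond(s) = 7.)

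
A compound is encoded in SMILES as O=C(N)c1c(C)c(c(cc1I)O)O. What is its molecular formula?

C8H8INO3

Heavy atoms from the SMILES: 8 C, 1 I, 1 N, 3 O.
Implicit hydrogens by atom environment:
  5 × C (aromatic): no H
  2 × O: 1 H each → 2
  1 × C: 3 H
  1 × C (aromatic): 1 H
  1 × C: no H
  1 × I: no H
  1 × N: 2 H
  1 × O: no H
  Total hydrogens = 8.
Molecular formula: C8H8INO3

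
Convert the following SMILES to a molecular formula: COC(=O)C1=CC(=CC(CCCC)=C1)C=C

C14H18O2

Heavy atoms from the SMILES: 14 C, 2 O.
Implicit hydrogens by atom environment:
  4 × C: 2 H each → 8
  3 × C (aromatic): 1 H each → 3
  3 × C (aromatic): no H
  2 × C: 3 H each → 6
  2 × O: no H
  1 × C: 1 H
  1 × C: no H
  Total hydrogens = 18.
Molecular formula: C14H18O2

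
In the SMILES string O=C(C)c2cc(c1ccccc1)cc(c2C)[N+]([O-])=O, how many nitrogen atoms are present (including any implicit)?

The symbol for nitrogen appears 1 time in the SMILES.

1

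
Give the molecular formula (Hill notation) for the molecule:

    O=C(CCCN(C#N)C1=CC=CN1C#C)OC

C12H13N3O2

Heavy atoms from the SMILES: 12 C, 3 N, 2 O.
Implicit hydrogens by atom environment:
  3 × C: 2 H each → 6
  3 × C (aromatic): 1 H each → 3
  3 × C: no H
  2 × N: no H
  2 × O: no H
  1 × C: 3 H
  1 × C: 1 H
  1 × C (aromatic): no H
  1 × N (aromatic): no H
  Total hydrogens = 13.
Molecular formula: C12H13N3O2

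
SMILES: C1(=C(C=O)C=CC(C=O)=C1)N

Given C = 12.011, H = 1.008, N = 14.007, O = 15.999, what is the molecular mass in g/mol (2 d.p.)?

Molecular formula: C8H7NO2.
M = 8×12.011 + 7×1.008 + 1×14.007 + 2×15.999 = 149.15 g/mol.

149.15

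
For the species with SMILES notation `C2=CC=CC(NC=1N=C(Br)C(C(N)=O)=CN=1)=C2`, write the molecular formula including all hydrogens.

Heavy atoms from the SMILES: 1 Br, 11 C, 4 N, 1 O.
Implicit hydrogens by atom environment:
  6 × C (aromatic): 1 H each → 6
  4 × C (aromatic): no H
  2 × N (aromatic): no H
  1 × Br: no H
  1 × C: no H
  1 × N: 2 H
  1 × N: 1 H
  1 × O: no H
  Total hydrogens = 9.
Molecular formula: C11H9BrN4O

C11H9BrN4O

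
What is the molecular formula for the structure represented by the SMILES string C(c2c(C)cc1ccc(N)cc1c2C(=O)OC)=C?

Heavy atoms from the SMILES: 15 C, 1 N, 2 O.
Implicit hydrogens by atom environment:
  6 × C (aromatic): no H
  4 × C (aromatic): 1 H each → 4
  2 × C: 3 H each → 6
  2 × O: no H
  1 × C: 2 H
  1 × C: 1 H
  1 × C: no H
  1 × N: 2 H
  Total hydrogens = 15.
Molecular formula: C15H15NO2

C15H15NO2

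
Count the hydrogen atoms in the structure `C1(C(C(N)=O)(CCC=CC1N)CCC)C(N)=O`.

Hydrogens are implicit in SMILES; fill each atom to its normal valence:
  4 × C: 2 H each → 8
  4 × C: 1 H each → 4
  3 × C: no H
  3 × N: 2 H each → 6
  2 × O: no H
  1 × C: 3 H
  Total hydrogens = 21.

21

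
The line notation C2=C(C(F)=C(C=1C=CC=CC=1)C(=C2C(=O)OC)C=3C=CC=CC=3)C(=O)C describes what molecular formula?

C22H17FO3

Heavy atoms from the SMILES: 22 C, 1 F, 3 O.
Implicit hydrogens by atom environment:
  11 × C (aromatic): 1 H each → 11
  7 × C (aromatic): no H
  3 × O: no H
  2 × C: 3 H each → 6
  2 × C: no H
  1 × F: no H
  Total hydrogens = 17.
Molecular formula: C22H17FO3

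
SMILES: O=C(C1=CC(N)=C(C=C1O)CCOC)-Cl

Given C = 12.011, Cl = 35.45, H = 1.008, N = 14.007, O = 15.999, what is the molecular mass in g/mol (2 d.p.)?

Molecular formula: C10H12ClNO3.
M = 10×12.011 + 1×35.45 + 12×1.008 + 1×14.007 + 3×15.999 = 229.66 g/mol.

229.66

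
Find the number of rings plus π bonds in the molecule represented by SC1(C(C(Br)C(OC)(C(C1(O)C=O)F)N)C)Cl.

2

Molecular formula from the SMILES: C9H14BrClFNO3S.
DoU = (2C + 2 + N − H − X)/2 = (2·9 + 2 + 1 − 14 − 3)/2 = 4/2 = 2.
(Structurally: 1 ring(s) + 1 π bond(s) = 2.)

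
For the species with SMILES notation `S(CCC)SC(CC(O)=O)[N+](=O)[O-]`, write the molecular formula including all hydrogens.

C6H11NO4S2

Heavy atoms from the SMILES: 6 C, 1 N, 4 O, 2 S.
Implicit hydrogens by atom environment:
  3 × C: 2 H each → 6
  2 × O: no H
  2 × S: no H
  1 × C: 3 H
  1 × C: 1 H
  1 × C: no H
  1 × N (charge +1): no H
  1 × O: 1 H
  1 × O (charge -1): no H
  Total hydrogens = 11.
Molecular formula: C6H11NO4S2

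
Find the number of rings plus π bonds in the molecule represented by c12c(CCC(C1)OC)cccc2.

Molecular formula from the SMILES: C11H14O.
DoU = (2C + 2 + N − H − X)/2 = (2·11 + 2 + 0 − 14 − 0)/2 = 10/2 = 5.
(Structurally: 2 ring(s) + 3 π bond(s) = 5.)

5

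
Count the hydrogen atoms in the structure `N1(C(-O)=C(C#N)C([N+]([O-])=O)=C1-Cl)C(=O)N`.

Hydrogens are implicit in SMILES; fill each atom to its normal valence:
  4 × C (aromatic): no H
  2 × C: no H
  2 × O: no H
  1 × Cl: no H
  1 × N: 2 H
  1 × N (aromatic): no H
  1 × N: no H
  1 × N (charge +1): no H
  1 × O: 1 H
  1 × O (charge -1): no H
  Total hydrogens = 3.

3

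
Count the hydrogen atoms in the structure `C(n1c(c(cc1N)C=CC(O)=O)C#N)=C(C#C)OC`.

11

Hydrogens are implicit in SMILES; fill each atom to its normal valence:
  4 × C: 1 H each → 4
  4 × C: no H
  3 × C (aromatic): no H
  2 × O: no H
  1 × C: 3 H
  1 × C (aromatic): 1 H
  1 × N: 2 H
  1 × N (aromatic): no H
  1 × N: no H
  1 × O: 1 H
  Total hydrogens = 11.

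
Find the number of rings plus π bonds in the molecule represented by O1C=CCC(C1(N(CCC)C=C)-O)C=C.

Molecular formula from the SMILES: C12H19NO2.
DoU = (2C + 2 + N − H − X)/2 = (2·12 + 2 + 1 − 19 − 0)/2 = 8/2 = 4.
(Structurally: 1 ring(s) + 3 π bond(s) = 4.)

4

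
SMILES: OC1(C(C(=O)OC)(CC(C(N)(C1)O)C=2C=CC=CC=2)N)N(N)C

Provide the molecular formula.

C15H24N4O4

Heavy atoms from the SMILES: 15 C, 4 N, 4 O.
Implicit hydrogens by atom environment:
  5 × C (aromatic): 1 H each → 5
  4 × C: no H
  3 × N: 2 H each → 6
  2 × C: 3 H each → 6
  2 × C: 2 H each → 4
  2 × O: 1 H each → 2
  2 × O: no H
  1 × C: 1 H
  1 × C (aromatic): no H
  1 × N: no H
  Total hydrogens = 24.
Molecular formula: C15H24N4O4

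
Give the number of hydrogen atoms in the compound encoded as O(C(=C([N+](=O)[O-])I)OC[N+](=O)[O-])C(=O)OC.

5

Hydrogens are implicit in SMILES; fill each atom to its normal valence:
  6 × O: no H
  3 × C: no H
  2 × N (charge +1): no H
  2 × O (charge -1): no H
  1 × C: 3 H
  1 × C: 2 H
  1 × I: no H
  Total hydrogens = 5.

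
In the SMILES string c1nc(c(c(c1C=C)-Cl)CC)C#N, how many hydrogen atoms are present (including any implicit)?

9

Hydrogens are implicit in SMILES; fill each atom to its normal valence:
  4 × C (aromatic): no H
  2 × C: 2 H each → 4
  1 × C: 3 H
  1 × C (aromatic): 1 H
  1 × C: 1 H
  1 × C: no H
  1 × Cl: no H
  1 × N (aromatic): no H
  1 × N: no H
  Total hydrogens = 9.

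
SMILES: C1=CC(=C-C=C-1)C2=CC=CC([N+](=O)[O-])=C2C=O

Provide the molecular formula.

C13H9NO3

Heavy atoms from the SMILES: 13 C, 1 N, 3 O.
Implicit hydrogens by atom environment:
  8 × C (aromatic): 1 H each → 8
  4 × C (aromatic): no H
  2 × O: no H
  1 × C: 1 H
  1 × N (charge +1): no H
  1 × O (charge -1): no H
  Total hydrogens = 9.
Molecular formula: C13H9NO3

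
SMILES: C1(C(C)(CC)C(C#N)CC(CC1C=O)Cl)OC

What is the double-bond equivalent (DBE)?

4

Molecular formula from the SMILES: C13H20ClNO2.
DoU = (2C + 2 + N − H − X)/2 = (2·13 + 2 + 1 − 20 − 1)/2 = 8/2 = 4.
(Structurally: 1 ring(s) + 3 π bond(s) = 4.)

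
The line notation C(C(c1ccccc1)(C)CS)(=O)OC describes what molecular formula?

C11H14O2S

Heavy atoms from the SMILES: 11 C, 2 O, 1 S.
Implicit hydrogens by atom environment:
  5 × C (aromatic): 1 H each → 5
  2 × C: 3 H each → 6
  2 × C: no H
  2 × O: no H
  1 × C: 2 H
  1 × C (aromatic): no H
  1 × S: 1 H
  Total hydrogens = 14.
Molecular formula: C11H14O2S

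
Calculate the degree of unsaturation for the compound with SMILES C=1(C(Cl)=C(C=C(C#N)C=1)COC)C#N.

8

Molecular formula from the SMILES: C10H7ClN2O.
DoU = (2C + 2 + N − H − X)/2 = (2·10 + 2 + 2 − 7 − 1)/2 = 16/2 = 8.
(Structurally: 1 ring(s) + 7 π bond(s) = 8.)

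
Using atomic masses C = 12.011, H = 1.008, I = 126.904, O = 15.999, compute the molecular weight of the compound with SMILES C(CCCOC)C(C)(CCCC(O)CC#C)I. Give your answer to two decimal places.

352.26

Molecular formula: C14H25IO2.
M = 14×12.011 + 25×1.008 + 1×126.904 + 2×15.999 = 352.26 g/mol.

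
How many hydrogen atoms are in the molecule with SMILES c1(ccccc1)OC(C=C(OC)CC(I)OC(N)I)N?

18

Hydrogens are implicit in SMILES; fill each atom to its normal valence:
  5 × C (aromatic): 1 H each → 5
  4 × C: 1 H each → 4
  3 × O: no H
  2 × I: no H
  2 × N: 2 H each → 4
  1 × C: 3 H
  1 × C: 2 H
  1 × C: no H
  1 × C (aromatic): no H
  Total hydrogens = 18.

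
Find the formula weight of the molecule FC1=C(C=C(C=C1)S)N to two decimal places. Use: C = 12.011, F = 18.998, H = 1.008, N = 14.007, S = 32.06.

143.18

Molecular formula: C6H6FNS.
M = 6×12.011 + 1×18.998 + 6×1.008 + 1×14.007 + 1×32.06 = 143.18 g/mol.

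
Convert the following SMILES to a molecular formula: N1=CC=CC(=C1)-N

Heavy atoms from the SMILES: 5 C, 2 N.
Implicit hydrogens by atom environment:
  4 × C (aromatic): 1 H each → 4
  1 × C (aromatic): no H
  1 × N: 2 H
  1 × N (aromatic): no H
  Total hydrogens = 6.
Molecular formula: C5H6N2

C5H6N2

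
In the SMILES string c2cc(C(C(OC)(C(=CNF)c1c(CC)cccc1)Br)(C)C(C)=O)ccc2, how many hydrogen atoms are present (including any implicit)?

Hydrogens are implicit in SMILES; fill each atom to its normal valence:
  9 × C (aromatic): 1 H each → 9
  4 × C: 3 H each → 12
  4 × C: no H
  3 × C (aromatic): no H
  2 × O: no H
  1 × Br: no H
  1 × C: 2 H
  1 × C: 1 H
  1 × F: no H
  1 × N: 1 H
  Total hydrogens = 25.

25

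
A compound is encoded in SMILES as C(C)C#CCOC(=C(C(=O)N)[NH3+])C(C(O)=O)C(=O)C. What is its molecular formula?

Heavy atoms from the SMILES: 12 C, 2 N, 5 O.
Implicit hydrogens by atom environment:
  7 × C: no H
  4 × O: no H
  2 × C: 3 H each → 6
  2 × C: 2 H each → 4
  1 × C: 1 H
  1 × N (charge +1): 3 H
  1 × N: 2 H
  1 × O: 1 H
  Total hydrogens = 17.
Net charge +1.
Molecular formula: C12H17N2O5+

C12H17N2O5+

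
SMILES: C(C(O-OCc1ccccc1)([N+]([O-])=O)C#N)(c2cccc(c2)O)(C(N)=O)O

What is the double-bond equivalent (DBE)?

12

Molecular formula from the SMILES: C17H15N3O7.
DoU = (2C + 2 + N − H − X)/2 = (2·17 + 2 + 3 − 15 − 0)/2 = 24/2 = 12.
(Structurally: 2 ring(s) + 10 π bond(s) = 12.)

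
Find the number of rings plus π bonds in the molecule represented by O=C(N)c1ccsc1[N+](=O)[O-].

Molecular formula from the SMILES: C5H4N2O3S.
DoU = (2C + 2 + N − H − X)/2 = (2·5 + 2 + 2 − 4 − 0)/2 = 10/2 = 5.
(Structurally: 1 ring(s) + 4 π bond(s) = 5.)

5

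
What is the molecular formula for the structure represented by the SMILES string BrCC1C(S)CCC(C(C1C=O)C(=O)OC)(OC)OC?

Heavy atoms from the SMILES: 1 Br, 13 C, 5 O, 1 S.
Implicit hydrogens by atom environment:
  5 × C: 1 H each → 5
  5 × O: no H
  3 × C: 3 H each → 9
  3 × C: 2 H each → 6
  2 × C: no H
  1 × Br: no H
  1 × S: 1 H
  Total hydrogens = 21.
Molecular formula: C13H21BrO5S

C13H21BrO5S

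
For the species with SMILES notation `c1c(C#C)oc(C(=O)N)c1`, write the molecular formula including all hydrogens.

C7H5NO2

Heavy atoms from the SMILES: 7 C, 1 N, 2 O.
Implicit hydrogens by atom environment:
  2 × C (aromatic): 1 H each → 2
  2 × C (aromatic): no H
  2 × C: no H
  1 × C: 1 H
  1 × N: 2 H
  1 × O (aromatic): no H
  1 × O: no H
  Total hydrogens = 5.
Molecular formula: C7H5NO2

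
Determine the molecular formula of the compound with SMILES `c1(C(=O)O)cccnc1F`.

Heavy atoms from the SMILES: 6 C, 1 F, 1 N, 2 O.
Implicit hydrogens by atom environment:
  3 × C (aromatic): 1 H each → 3
  2 × C (aromatic): no H
  1 × C: no H
  1 × F: no H
  1 × N (aromatic): no H
  1 × O: 1 H
  1 × O: no H
  Total hydrogens = 4.
Molecular formula: C6H4FNO2

C6H4FNO2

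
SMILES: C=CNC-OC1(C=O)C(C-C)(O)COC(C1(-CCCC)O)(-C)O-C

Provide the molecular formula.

Heavy atoms from the SMILES: 17 C, 1 N, 6 O.
Implicit hydrogens by atom environment:
  7 × C: 2 H each → 14
  4 × C: 3 H each → 12
  4 × C: no H
  4 × O: no H
  2 × C: 1 H each → 2
  2 × O: 1 H each → 2
  1 × N: 1 H
  Total hydrogens = 31.
Molecular formula: C17H31NO6

C17H31NO6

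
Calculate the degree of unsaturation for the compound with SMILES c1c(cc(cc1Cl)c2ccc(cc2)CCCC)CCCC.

Molecular formula from the SMILES: C20H25Cl.
DoU = (2C + 2 + N − H − X)/2 = (2·20 + 2 + 0 − 25 − 1)/2 = 16/2 = 8.
(Structurally: 2 ring(s) + 6 π bond(s) = 8.)

8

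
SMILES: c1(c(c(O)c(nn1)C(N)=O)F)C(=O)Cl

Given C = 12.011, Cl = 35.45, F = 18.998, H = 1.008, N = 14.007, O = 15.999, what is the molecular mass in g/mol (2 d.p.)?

Molecular formula: C6H3ClFN3O3.
M = 6×12.011 + 1×35.45 + 1×18.998 + 3×1.008 + 3×14.007 + 3×15.999 = 219.56 g/mol.

219.56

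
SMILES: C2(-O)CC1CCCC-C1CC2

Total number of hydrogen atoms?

Hydrogens are implicit in SMILES; fill each atom to its normal valence:
  7 × C: 2 H each → 14
  3 × C: 1 H each → 3
  1 × O: 1 H
  Total hydrogens = 18.

18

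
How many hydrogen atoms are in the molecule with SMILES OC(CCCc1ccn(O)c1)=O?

11

Hydrogens are implicit in SMILES; fill each atom to its normal valence:
  3 × C: 2 H each → 6
  3 × C (aromatic): 1 H each → 3
  2 × O: 1 H each → 2
  1 × C (aromatic): no H
  1 × C: no H
  1 × N (aromatic): no H
  1 × O: no H
  Total hydrogens = 11.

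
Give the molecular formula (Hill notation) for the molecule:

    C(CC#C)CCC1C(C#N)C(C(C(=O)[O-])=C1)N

C13H15N2O2-

Heavy atoms from the SMILES: 13 C, 2 N, 2 O.
Implicit hydrogens by atom environment:
  5 × C: 1 H each → 5
  4 × C: 2 H each → 8
  4 × C: no H
  1 × N: 2 H
  1 × N: no H
  1 × O: no H
  1 × O (charge -1): no H
  Total hydrogens = 15.
Net charge -1.
Molecular formula: C13H15N2O2-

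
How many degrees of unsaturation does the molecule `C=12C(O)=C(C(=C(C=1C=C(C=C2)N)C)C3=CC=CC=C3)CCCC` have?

Molecular formula from the SMILES: C21H23NO.
DoU = (2C + 2 + N − H − X)/2 = (2·21 + 2 + 1 − 23 − 0)/2 = 22/2 = 11.
(Structurally: 3 ring(s) + 8 π bond(s) = 11.)

11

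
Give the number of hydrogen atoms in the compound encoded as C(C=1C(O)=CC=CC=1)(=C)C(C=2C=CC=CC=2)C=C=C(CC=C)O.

Hydrogens are implicit in SMILES; fill each atom to its normal valence:
  9 × C (aromatic): 1 H each → 9
  3 × C: 2 H each → 6
  3 × C: 1 H each → 3
  3 × C: no H
  3 × C (aromatic): no H
  2 × O: 1 H each → 2
  Total hydrogens = 20.

20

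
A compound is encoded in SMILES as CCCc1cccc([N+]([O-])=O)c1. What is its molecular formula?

Heavy atoms from the SMILES: 9 C, 1 N, 2 O.
Implicit hydrogens by atom environment:
  4 × C (aromatic): 1 H each → 4
  2 × C: 2 H each → 4
  2 × C (aromatic): no H
  1 × C: 3 H
  1 × N (charge +1): no H
  1 × O: no H
  1 × O (charge -1): no H
  Total hydrogens = 11.
Molecular formula: C9H11NO2

C9H11NO2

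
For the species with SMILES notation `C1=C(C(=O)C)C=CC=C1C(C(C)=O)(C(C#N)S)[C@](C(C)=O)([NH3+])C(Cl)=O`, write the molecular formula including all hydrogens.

Heavy atoms from the SMILES: 17 C, 1 Cl, 2 N, 4 O, 1 S.
Implicit hydrogens by atom environment:
  7 × C: no H
  4 × C (aromatic): 1 H each → 4
  4 × O: no H
  3 × C: 3 H each → 9
  2 × C (aromatic): no H
  1 × C: 1 H
  1 × Cl: no H
  1 × N (charge +1): 3 H
  1 × N: no H
  1 × S: 1 H
  Total hydrogens = 18.
Net charge +1.
Molecular formula: C17H18ClN2O4S+

C17H18ClN2O4S+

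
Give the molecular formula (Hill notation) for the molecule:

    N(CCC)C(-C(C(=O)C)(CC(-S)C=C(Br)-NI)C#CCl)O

C13H19BrClIN2O2S

Heavy atoms from the SMILES: 1 Br, 13 C, 1 Cl, 1 I, 2 N, 2 O, 1 S.
Implicit hydrogens by atom environment:
  5 × C: no H
  3 × C: 2 H each → 6
  3 × C: 1 H each → 3
  2 × C: 3 H each → 6
  2 × N: 1 H each → 2
  1 × Br: no H
  1 × Cl: no H
  1 × I: no H
  1 × O: 1 H
  1 × O: no H
  1 × S: 1 H
  Total hydrogens = 19.
Molecular formula: C13H19BrClIN2O2S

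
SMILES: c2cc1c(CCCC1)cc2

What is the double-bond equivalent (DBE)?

5

Molecular formula from the SMILES: C10H12.
DoU = (2C + 2 + N − H − X)/2 = (2·10 + 2 + 0 − 12 − 0)/2 = 10/2 = 5.
(Structurally: 2 ring(s) + 3 π bond(s) = 5.)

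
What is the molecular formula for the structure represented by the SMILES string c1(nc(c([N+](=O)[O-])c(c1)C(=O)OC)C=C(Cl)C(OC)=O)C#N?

C12H8ClN3O6

Heavy atoms from the SMILES: 12 C, 1 Cl, 3 N, 6 O.
Implicit hydrogens by atom environment:
  5 × O: no H
  4 × C (aromatic): no H
  4 × C: no H
  2 × C: 3 H each → 6
  1 × C (aromatic): 1 H
  1 × C: 1 H
  1 × Cl: no H
  1 × N (aromatic): no H
  1 × N: no H
  1 × N (charge +1): no H
  1 × O (charge -1): no H
  Total hydrogens = 8.
Molecular formula: C12H8ClN3O6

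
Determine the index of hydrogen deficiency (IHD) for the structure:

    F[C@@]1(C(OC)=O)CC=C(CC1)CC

Molecular formula from the SMILES: C10H15FO2.
DoU = (2C + 2 + N − H − X)/2 = (2·10 + 2 + 0 − 15 − 1)/2 = 6/2 = 3.
(Structurally: 1 ring(s) + 2 π bond(s) = 3.)

3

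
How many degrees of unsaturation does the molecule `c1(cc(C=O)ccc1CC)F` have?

5

Molecular formula from the SMILES: C9H9FO.
DoU = (2C + 2 + N − H − X)/2 = (2·9 + 2 + 0 − 9 − 1)/2 = 10/2 = 5.
(Structurally: 1 ring(s) + 4 π bond(s) = 5.)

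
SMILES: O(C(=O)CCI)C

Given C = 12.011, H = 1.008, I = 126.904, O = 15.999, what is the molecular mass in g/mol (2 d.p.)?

Molecular formula: C4H7IO2.
M = 4×12.011 + 7×1.008 + 1×126.904 + 2×15.999 = 214.00 g/mol.

214.00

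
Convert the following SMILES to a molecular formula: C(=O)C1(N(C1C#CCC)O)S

Heavy atoms from the SMILES: 7 C, 1 N, 2 O, 1 S.
Implicit hydrogens by atom environment:
  3 × C: no H
  2 × C: 1 H each → 2
  1 × C: 3 H
  1 × C: 2 H
  1 × N: no H
  1 × O: 1 H
  1 × O: no H
  1 × S: 1 H
  Total hydrogens = 9.
Molecular formula: C7H9NO2S

C7H9NO2S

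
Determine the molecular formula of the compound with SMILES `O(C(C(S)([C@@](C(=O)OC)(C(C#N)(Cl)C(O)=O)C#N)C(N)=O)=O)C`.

C11H10ClN3O7S

Heavy atoms from the SMILES: 11 C, 1 Cl, 3 N, 7 O, 1 S.
Implicit hydrogens by atom environment:
  9 × C: no H
  6 × O: no H
  2 × C: 3 H each → 6
  2 × N: no H
  1 × Cl: no H
  1 × N: 2 H
  1 × O: 1 H
  1 × S: 1 H
  Total hydrogens = 10.
Molecular formula: C11H10ClN3O7S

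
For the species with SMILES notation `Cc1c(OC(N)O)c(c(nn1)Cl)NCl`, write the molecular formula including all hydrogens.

C6H8Cl2N4O2

Heavy atoms from the SMILES: 6 C, 2 Cl, 4 N, 2 O.
Implicit hydrogens by atom environment:
  4 × C (aromatic): no H
  2 × Cl: no H
  2 × N (aromatic): no H
  1 × C: 3 H
  1 × C: 1 H
  1 × N: 2 H
  1 × N: 1 H
  1 × O: 1 H
  1 × O: no H
  Total hydrogens = 8.
Molecular formula: C6H8Cl2N4O2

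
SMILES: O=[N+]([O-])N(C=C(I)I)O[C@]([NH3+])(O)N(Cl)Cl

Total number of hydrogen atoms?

Hydrogens are implicit in SMILES; fill each atom to its normal valence:
  2 × C: no H
  2 × Cl: no H
  2 × I: no H
  2 × N: no H
  2 × O: no H
  1 × C: 1 H
  1 × N (charge +1): 3 H
  1 × N (charge +1): no H
  1 × O: 1 H
  1 × O (charge -1): no H
  Total hydrogens = 5.

5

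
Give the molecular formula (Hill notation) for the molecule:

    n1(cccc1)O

C4H5NO

Heavy atoms from the SMILES: 4 C, 1 N, 1 O.
Implicit hydrogens by atom environment:
  4 × C (aromatic): 1 H each → 4
  1 × N (aromatic): no H
  1 × O: 1 H
  Total hydrogens = 5.
Molecular formula: C4H5NO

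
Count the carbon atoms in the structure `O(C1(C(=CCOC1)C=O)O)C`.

7

The symbol for carbon appears 7 times in the SMILES.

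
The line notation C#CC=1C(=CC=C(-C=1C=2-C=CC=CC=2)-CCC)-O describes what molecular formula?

C17H16O

Heavy atoms from the SMILES: 17 C, 1 O.
Implicit hydrogens by atom environment:
  7 × C (aromatic): 1 H each → 7
  5 × C (aromatic): no H
  2 × C: 2 H each → 4
  1 × C: 3 H
  1 × C: 1 H
  1 × C: no H
  1 × O: 1 H
  Total hydrogens = 16.
Molecular formula: C17H16O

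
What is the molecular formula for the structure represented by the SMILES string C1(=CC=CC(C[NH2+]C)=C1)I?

Heavy atoms from the SMILES: 8 C, 1 I, 1 N.
Implicit hydrogens by atom environment:
  4 × C (aromatic): 1 H each → 4
  2 × C (aromatic): no H
  1 × C: 3 H
  1 × C: 2 H
  1 × I: no H
  1 × N (charge +1): 2 H
  Total hydrogens = 11.
Net charge +1.
Molecular formula: C8H11IN+

C8H11IN+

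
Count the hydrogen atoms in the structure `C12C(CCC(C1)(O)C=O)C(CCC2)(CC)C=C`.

Hydrogens are implicit in SMILES; fill each atom to its normal valence:
  8 × C: 2 H each → 16
  4 × C: 1 H each → 4
  2 × C: no H
  1 × C: 3 H
  1 × O: 1 H
  1 × O: no H
  Total hydrogens = 24.

24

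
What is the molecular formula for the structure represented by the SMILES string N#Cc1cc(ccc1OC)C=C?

Heavy atoms from the SMILES: 10 C, 1 N, 1 O.
Implicit hydrogens by atom environment:
  3 × C (aromatic): 1 H each → 3
  3 × C (aromatic): no H
  1 × C: 3 H
  1 × C: 2 H
  1 × C: 1 H
  1 × C: no H
  1 × N: no H
  1 × O: no H
  Total hydrogens = 9.
Molecular formula: C10H9NO

C10H9NO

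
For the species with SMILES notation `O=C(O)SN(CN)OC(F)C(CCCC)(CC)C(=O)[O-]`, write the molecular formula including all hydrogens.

C11H20FN2O5S-

Heavy atoms from the SMILES: 11 C, 1 F, 2 N, 5 O, 1 S.
Implicit hydrogens by atom environment:
  5 × C: 2 H each → 10
  3 × C: no H
  3 × O: no H
  2 × C: 3 H each → 6
  1 × C: 1 H
  1 × F: no H
  1 × N: 2 H
  1 × N: no H
  1 × O: 1 H
  1 × O (charge -1): no H
  1 × S: no H
  Total hydrogens = 20.
Net charge -1.
Molecular formula: C11H20FN2O5S-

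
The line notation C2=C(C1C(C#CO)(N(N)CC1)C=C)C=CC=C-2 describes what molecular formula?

Heavy atoms from the SMILES: 14 C, 2 N, 1 O.
Implicit hydrogens by atom environment:
  5 × C (aromatic): 1 H each → 5
  3 × C: 2 H each → 6
  3 × C: no H
  2 × C: 1 H each → 2
  1 × C (aromatic): no H
  1 × N: 2 H
  1 × N: no H
  1 × O: 1 H
  Total hydrogens = 16.
Molecular formula: C14H16N2O

C14H16N2O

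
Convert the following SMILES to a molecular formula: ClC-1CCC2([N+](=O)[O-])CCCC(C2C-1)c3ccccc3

Heavy atoms from the SMILES: 16 C, 1 Cl, 1 N, 2 O.
Implicit hydrogens by atom environment:
  6 × C: 2 H each → 12
  5 × C (aromatic): 1 H each → 5
  3 × C: 1 H each → 3
  1 × C: no H
  1 × C (aromatic): no H
  1 × Cl: no H
  1 × N (charge +1): no H
  1 × O: no H
  1 × O (charge -1): no H
  Total hydrogens = 20.
Molecular formula: C16H20ClNO2

C16H20ClNO2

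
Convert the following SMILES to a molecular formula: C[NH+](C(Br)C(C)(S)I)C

C5H12BrINS+

Heavy atoms from the SMILES: 1 Br, 5 C, 1 I, 1 N, 1 S.
Implicit hydrogens by atom environment:
  3 × C: 3 H each → 9
  1 × Br: no H
  1 × C: 1 H
  1 × C: no H
  1 × I: no H
  1 × N (charge +1): 1 H
  1 × S: 1 H
  Total hydrogens = 12.
Net charge +1.
Molecular formula: C5H12BrINS+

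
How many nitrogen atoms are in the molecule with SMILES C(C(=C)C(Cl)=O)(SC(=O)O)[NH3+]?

The symbol for nitrogen appears 1 time in the SMILES.

1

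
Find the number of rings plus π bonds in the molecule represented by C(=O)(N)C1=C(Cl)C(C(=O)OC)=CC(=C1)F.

Molecular formula from the SMILES: C9H7ClFNO3.
DoU = (2C + 2 + N − H − X)/2 = (2·9 + 2 + 1 − 7 − 2)/2 = 12/2 = 6.
(Structurally: 1 ring(s) + 5 π bond(s) = 6.)

6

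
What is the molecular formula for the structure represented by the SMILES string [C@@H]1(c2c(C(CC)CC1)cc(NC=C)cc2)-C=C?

Heavy atoms from the SMILES: 16 C, 1 N.
Implicit hydrogens by atom environment:
  5 × C: 2 H each → 10
  4 × C: 1 H each → 4
  3 × C (aromatic): 1 H each → 3
  3 × C (aromatic): no H
  1 × C: 3 H
  1 × N: 1 H
  Total hydrogens = 21.
Molecular formula: C16H21N

C16H21N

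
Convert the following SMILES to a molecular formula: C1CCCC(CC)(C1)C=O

C9H16O

Heavy atoms from the SMILES: 9 C, 1 O.
Implicit hydrogens by atom environment:
  6 × C: 2 H each → 12
  1 × C: 3 H
  1 × C: 1 H
  1 × C: no H
  1 × O: no H
  Total hydrogens = 16.
Molecular formula: C9H16O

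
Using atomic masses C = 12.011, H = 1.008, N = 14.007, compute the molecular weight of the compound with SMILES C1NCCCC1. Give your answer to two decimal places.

Molecular formula: C5H11N.
M = 5×12.011 + 11×1.008 + 1×14.007 = 85.15 g/mol.

85.15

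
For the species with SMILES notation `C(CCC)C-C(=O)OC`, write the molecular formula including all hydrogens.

Heavy atoms from the SMILES: 7 C, 2 O.
Implicit hydrogens by atom environment:
  4 × C: 2 H each → 8
  2 × C: 3 H each → 6
  2 × O: no H
  1 × C: no H
  Total hydrogens = 14.
Molecular formula: C7H14O2

C7H14O2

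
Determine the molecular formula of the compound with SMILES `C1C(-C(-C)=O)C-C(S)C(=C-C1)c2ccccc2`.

C15H18OS

Heavy atoms from the SMILES: 15 C, 1 O, 1 S.
Implicit hydrogens by atom environment:
  5 × C (aromatic): 1 H each → 5
  3 × C: 2 H each → 6
  3 × C: 1 H each → 3
  2 × C: no H
  1 × C: 3 H
  1 × C (aromatic): no H
  1 × O: no H
  1 × S: 1 H
  Total hydrogens = 18.
Molecular formula: C15H18OS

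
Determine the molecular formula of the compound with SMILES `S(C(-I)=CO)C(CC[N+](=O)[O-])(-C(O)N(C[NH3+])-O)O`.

C7H15IN3O6S+

Heavy atoms from the SMILES: 7 C, 1 I, 3 N, 6 O, 1 S.
Implicit hydrogens by atom environment:
  4 × O: 1 H each → 4
  3 × C: 2 H each → 6
  2 × C: 1 H each → 2
  2 × C: no H
  1 × I: no H
  1 × N (charge +1): 3 H
  1 × N: no H
  1 × N (charge +1): no H
  1 × O: no H
  1 × O (charge -1): no H
  1 × S: no H
  Total hydrogens = 15.
Net charge +1.
Molecular formula: C7H15IN3O6S+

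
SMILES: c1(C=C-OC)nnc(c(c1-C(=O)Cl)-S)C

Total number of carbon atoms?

The symbol for carbon appears 9 times in the SMILES. Lowercase c denotes aromatic carbon and counts toward C.

9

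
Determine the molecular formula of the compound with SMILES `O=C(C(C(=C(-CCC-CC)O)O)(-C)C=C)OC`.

C13H22O4

Heavy atoms from the SMILES: 13 C, 4 O.
Implicit hydrogens by atom environment:
  5 × C: 2 H each → 10
  4 × C: no H
  3 × C: 3 H each → 9
  2 × O: 1 H each → 2
  2 × O: no H
  1 × C: 1 H
  Total hydrogens = 22.
Molecular formula: C13H22O4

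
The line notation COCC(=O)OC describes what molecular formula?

C4H8O3

Heavy atoms from the SMILES: 4 C, 3 O.
Implicit hydrogens by atom environment:
  3 × O: no H
  2 × C: 3 H each → 6
  1 × C: 2 H
  1 × C: no H
  Total hydrogens = 8.
Molecular formula: C4H8O3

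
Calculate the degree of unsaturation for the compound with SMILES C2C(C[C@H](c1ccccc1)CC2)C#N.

7

Molecular formula from the SMILES: C13H15N.
DoU = (2C + 2 + N − H − X)/2 = (2·13 + 2 + 1 − 15 − 0)/2 = 14/2 = 7.
(Structurally: 2 ring(s) + 5 π bond(s) = 7.)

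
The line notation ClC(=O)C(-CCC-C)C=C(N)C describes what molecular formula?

C9H16ClNO

Heavy atoms from the SMILES: 9 C, 1 Cl, 1 N, 1 O.
Implicit hydrogens by atom environment:
  3 × C: 2 H each → 6
  2 × C: 3 H each → 6
  2 × C: 1 H each → 2
  2 × C: no H
  1 × Cl: no H
  1 × N: 2 H
  1 × O: no H
  Total hydrogens = 16.
Molecular formula: C9H16ClNO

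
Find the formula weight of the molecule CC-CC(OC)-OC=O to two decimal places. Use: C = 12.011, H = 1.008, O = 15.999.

Molecular formula: C6H12O3.
M = 6×12.011 + 12×1.008 + 3×15.999 = 132.16 g/mol.

132.16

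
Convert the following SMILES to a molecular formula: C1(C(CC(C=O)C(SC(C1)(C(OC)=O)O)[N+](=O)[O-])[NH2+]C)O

Heavy atoms from the SMILES: 11 C, 2 N, 7 O, 1 S.
Implicit hydrogens by atom environment:
  5 × C: 1 H each → 5
  4 × O: no H
  2 × C: 3 H each → 6
  2 × C: 2 H each → 4
  2 × C: no H
  2 × O: 1 H each → 2
  1 × N (charge +1): 2 H
  1 × N (charge +1): no H
  1 × O (charge -1): no H
  1 × S: no H
  Total hydrogens = 19.
Net charge +1.
Molecular formula: C11H19N2O7S+

C11H19N2O7S+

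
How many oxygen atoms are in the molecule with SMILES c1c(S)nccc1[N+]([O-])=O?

2

The symbol for oxygen appears 2 times in the SMILES.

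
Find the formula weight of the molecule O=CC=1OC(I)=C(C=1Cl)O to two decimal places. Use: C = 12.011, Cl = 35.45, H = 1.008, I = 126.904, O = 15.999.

272.42

Molecular formula: C5H2ClIO3.
M = 5×12.011 + 1×35.45 + 2×1.008 + 1×126.904 + 3×15.999 = 272.42 g/mol.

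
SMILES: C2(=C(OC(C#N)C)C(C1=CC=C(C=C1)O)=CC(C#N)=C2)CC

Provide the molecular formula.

C18H16N2O2

Heavy atoms from the SMILES: 18 C, 2 N, 2 O.
Implicit hydrogens by atom environment:
  6 × C (aromatic): 1 H each → 6
  6 × C (aromatic): no H
  2 × C: 3 H each → 6
  2 × C: no H
  2 × N: no H
  1 × C: 2 H
  1 × C: 1 H
  1 × O: 1 H
  1 × O: no H
  Total hydrogens = 16.
Molecular formula: C18H16N2O2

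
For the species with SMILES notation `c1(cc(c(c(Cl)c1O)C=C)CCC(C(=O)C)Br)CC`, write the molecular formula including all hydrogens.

C15H18BrClO2

Heavy atoms from the SMILES: 1 Br, 15 C, 1 Cl, 2 O.
Implicit hydrogens by atom environment:
  5 × C (aromatic): no H
  4 × C: 2 H each → 8
  2 × C: 3 H each → 6
  2 × C: 1 H each → 2
  1 × Br: no H
  1 × C (aromatic): 1 H
  1 × C: no H
  1 × Cl: no H
  1 × O: 1 H
  1 × O: no H
  Total hydrogens = 18.
Molecular formula: C15H18BrClO2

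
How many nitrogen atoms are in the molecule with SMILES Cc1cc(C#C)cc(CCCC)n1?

1

The symbol for nitrogen appears 1 time in the SMILES.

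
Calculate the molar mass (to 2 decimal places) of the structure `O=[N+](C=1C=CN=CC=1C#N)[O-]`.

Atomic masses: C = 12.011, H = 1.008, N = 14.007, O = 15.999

149.11

Molecular formula: C6H3N3O2.
M = 6×12.011 + 3×1.008 + 3×14.007 + 2×15.999 = 149.11 g/mol.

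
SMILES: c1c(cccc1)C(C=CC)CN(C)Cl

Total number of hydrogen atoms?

16

Hydrogens are implicit in SMILES; fill each atom to its normal valence:
  5 × C (aromatic): 1 H each → 5
  3 × C: 1 H each → 3
  2 × C: 3 H each → 6
  1 × C: 2 H
  1 × C (aromatic): no H
  1 × Cl: no H
  1 × N: no H
  Total hydrogens = 16.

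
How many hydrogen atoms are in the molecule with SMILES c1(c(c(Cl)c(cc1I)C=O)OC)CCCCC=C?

16

Hydrogens are implicit in SMILES; fill each atom to its normal valence:
  5 × C: 2 H each → 10
  5 × C (aromatic): no H
  2 × C: 1 H each → 2
  2 × O: no H
  1 × C: 3 H
  1 × C (aromatic): 1 H
  1 × Cl: no H
  1 × I: no H
  Total hydrogens = 16.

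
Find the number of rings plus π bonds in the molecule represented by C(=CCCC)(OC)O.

Molecular formula from the SMILES: C6H12O2.
DoU = (2C + 2 + N − H − X)/2 = (2·6 + 2 + 0 − 12 − 0)/2 = 2/2 = 1.
(Structurally: 0 ring(s) + 1 π bond(s) = 1.)

1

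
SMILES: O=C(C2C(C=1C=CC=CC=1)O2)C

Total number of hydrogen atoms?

10

Hydrogens are implicit in SMILES; fill each atom to its normal valence:
  5 × C (aromatic): 1 H each → 5
  2 × C: 1 H each → 2
  2 × O: no H
  1 × C: 3 H
  1 × C: no H
  1 × C (aromatic): no H
  Total hydrogens = 10.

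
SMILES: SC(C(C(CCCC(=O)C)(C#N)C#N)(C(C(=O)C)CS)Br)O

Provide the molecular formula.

C14H19BrN2O3S2

Heavy atoms from the SMILES: 1 Br, 14 C, 2 N, 3 O, 2 S.
Implicit hydrogens by atom environment:
  6 × C: no H
  4 × C: 2 H each → 8
  2 × C: 3 H each → 6
  2 × C: 1 H each → 2
  2 × N: no H
  2 × O: no H
  2 × S: 1 H each → 2
  1 × Br: no H
  1 × O: 1 H
  Total hydrogens = 19.
Molecular formula: C14H19BrN2O3S2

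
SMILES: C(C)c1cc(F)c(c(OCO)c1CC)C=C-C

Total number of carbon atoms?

The symbol for carbon appears 14 times in the SMILES. Lowercase c denotes aromatic carbon and counts toward C.

14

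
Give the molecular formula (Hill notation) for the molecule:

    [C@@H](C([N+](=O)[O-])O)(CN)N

C3H9N3O3

Heavy atoms from the SMILES: 3 C, 3 N, 3 O.
Implicit hydrogens by atom environment:
  2 × C: 1 H each → 2
  2 × N: 2 H each → 4
  1 × C: 2 H
  1 × N (charge +1): no H
  1 × O: 1 H
  1 × O: no H
  1 × O (charge -1): no H
  Total hydrogens = 9.
Molecular formula: C3H9N3O3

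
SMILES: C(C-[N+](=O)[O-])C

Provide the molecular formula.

Heavy atoms from the SMILES: 3 C, 1 N, 2 O.
Implicit hydrogens by atom environment:
  2 × C: 2 H each → 4
  1 × C: 3 H
  1 × N (charge +1): no H
  1 × O: no H
  1 × O (charge -1): no H
  Total hydrogens = 7.
Molecular formula: C3H7NO2

C3H7NO2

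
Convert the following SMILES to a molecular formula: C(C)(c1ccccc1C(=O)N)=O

C9H9NO2

Heavy atoms from the SMILES: 9 C, 1 N, 2 O.
Implicit hydrogens by atom environment:
  4 × C (aromatic): 1 H each → 4
  2 × C (aromatic): no H
  2 × C: no H
  2 × O: no H
  1 × C: 3 H
  1 × N: 2 H
  Total hydrogens = 9.
Molecular formula: C9H9NO2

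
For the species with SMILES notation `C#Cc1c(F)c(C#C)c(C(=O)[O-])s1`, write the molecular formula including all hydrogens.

Heavy atoms from the SMILES: 9 C, 1 F, 2 O, 1 S.
Implicit hydrogens by atom environment:
  4 × C (aromatic): no H
  3 × C: no H
  2 × C: 1 H each → 2
  1 × F: no H
  1 × O: no H
  1 × O (charge -1): no H
  1 × S (aromatic): no H
  Total hydrogens = 2.
Net charge -1.
Molecular formula: C9H2FO2S-

C9H2FO2S-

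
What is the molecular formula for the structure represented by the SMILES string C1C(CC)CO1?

Heavy atoms from the SMILES: 5 C, 1 O.
Implicit hydrogens by atom environment:
  3 × C: 2 H each → 6
  1 × C: 3 H
  1 × C: 1 H
  1 × O: no H
  Total hydrogens = 10.
Molecular formula: C5H10O

C5H10O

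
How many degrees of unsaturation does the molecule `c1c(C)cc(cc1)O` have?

Molecular formula from the SMILES: C7H8O.
DoU = (2C + 2 + N − H − X)/2 = (2·7 + 2 + 0 − 8 − 0)/2 = 8/2 = 4.
(Structurally: 1 ring(s) + 3 π bond(s) = 4.)

4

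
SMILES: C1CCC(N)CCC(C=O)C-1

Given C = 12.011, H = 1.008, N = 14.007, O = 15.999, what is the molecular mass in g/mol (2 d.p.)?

155.24

Molecular formula: C9H17NO.
M = 9×12.011 + 17×1.008 + 1×14.007 + 1×15.999 = 155.24 g/mol.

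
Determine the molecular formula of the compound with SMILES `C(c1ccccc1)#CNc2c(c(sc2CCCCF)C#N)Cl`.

Heavy atoms from the SMILES: 17 C, 1 Cl, 1 F, 2 N, 1 S.
Implicit hydrogens by atom environment:
  5 × C (aromatic): 1 H each → 5
  5 × C (aromatic): no H
  4 × C: 2 H each → 8
  3 × C: no H
  1 × Cl: no H
  1 × F: no H
  1 × N: 1 H
  1 × N: no H
  1 × S (aromatic): no H
  Total hydrogens = 14.
Molecular formula: C17H14ClFN2S

C17H14ClFN2S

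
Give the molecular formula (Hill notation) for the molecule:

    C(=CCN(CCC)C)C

C8H17N

Heavy atoms from the SMILES: 8 C, 1 N.
Implicit hydrogens by atom environment:
  3 × C: 3 H each → 9
  3 × C: 2 H each → 6
  2 × C: 1 H each → 2
  1 × N: no H
  Total hydrogens = 17.
Molecular formula: C8H17N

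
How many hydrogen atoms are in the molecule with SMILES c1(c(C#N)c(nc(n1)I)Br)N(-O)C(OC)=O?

Hydrogens are implicit in SMILES; fill each atom to its normal valence:
  4 × C (aromatic): no H
  2 × C: no H
  2 × N (aromatic): no H
  2 × N: no H
  2 × O: no H
  1 × Br: no H
  1 × C: 3 H
  1 × I: no H
  1 × O: 1 H
  Total hydrogens = 4.

4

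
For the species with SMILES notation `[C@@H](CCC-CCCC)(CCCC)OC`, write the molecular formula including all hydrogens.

C13H28O

Heavy atoms from the SMILES: 13 C, 1 O.
Implicit hydrogens by atom environment:
  9 × C: 2 H each → 18
  3 × C: 3 H each → 9
  1 × C: 1 H
  1 × O: no H
  Total hydrogens = 28.
Molecular formula: C13H28O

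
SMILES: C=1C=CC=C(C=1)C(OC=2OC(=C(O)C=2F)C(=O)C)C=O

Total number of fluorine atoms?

1

The symbol for fluorine appears 1 time in the SMILES.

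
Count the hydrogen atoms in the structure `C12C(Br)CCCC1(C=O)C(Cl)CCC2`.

16

Hydrogens are implicit in SMILES; fill each atom to its normal valence:
  6 × C: 2 H each → 12
  4 × C: 1 H each → 4
  1 × Br: no H
  1 × C: no H
  1 × Cl: no H
  1 × O: no H
  Total hydrogens = 16.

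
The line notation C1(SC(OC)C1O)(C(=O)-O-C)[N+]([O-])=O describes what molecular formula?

C6H9NO6S

Heavy atoms from the SMILES: 6 C, 1 N, 6 O, 1 S.
Implicit hydrogens by atom environment:
  4 × O: no H
  2 × C: 3 H each → 6
  2 × C: 1 H each → 2
  2 × C: no H
  1 × N (charge +1): no H
  1 × O: 1 H
  1 × O (charge -1): no H
  1 × S: no H
  Total hydrogens = 9.
Molecular formula: C6H9NO6S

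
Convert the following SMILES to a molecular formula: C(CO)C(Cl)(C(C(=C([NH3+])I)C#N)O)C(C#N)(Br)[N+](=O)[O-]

C9H10BrClIN4O4+

Heavy atoms from the SMILES: 1 Br, 9 C, 1 Cl, 1 I, 4 N, 4 O.
Implicit hydrogens by atom environment:
  6 × C: no H
  2 × C: 2 H each → 4
  2 × N: no H
  2 × O: 1 H each → 2
  1 × Br: no H
  1 × C: 1 H
  1 × Cl: no H
  1 × I: no H
  1 × N (charge +1): 3 H
  1 × N (charge +1): no H
  1 × O: no H
  1 × O (charge -1): no H
  Total hydrogens = 10.
Net charge +1.
Molecular formula: C9H10BrClIN4O4+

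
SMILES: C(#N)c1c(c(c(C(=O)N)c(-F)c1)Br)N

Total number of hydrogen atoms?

Hydrogens are implicit in SMILES; fill each atom to its normal valence:
  5 × C (aromatic): no H
  2 × C: no H
  2 × N: 2 H each → 4
  1 × Br: no H
  1 × C (aromatic): 1 H
  1 × F: no H
  1 × N: no H
  1 × O: no H
  Total hydrogens = 5.

5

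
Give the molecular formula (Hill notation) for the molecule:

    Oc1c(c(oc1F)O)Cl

Heavy atoms from the SMILES: 4 C, 1 Cl, 1 F, 3 O.
Implicit hydrogens by atom environment:
  4 × C (aromatic): no H
  2 × O: 1 H each → 2
  1 × Cl: no H
  1 × F: no H
  1 × O (aromatic): no H
  Total hydrogens = 2.
Molecular formula: C4H2ClFO3

C4H2ClFO3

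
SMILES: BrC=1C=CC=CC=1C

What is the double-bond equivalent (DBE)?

4

Molecular formula from the SMILES: C7H7Br.
DoU = (2C + 2 + N − H − X)/2 = (2·7 + 2 + 0 − 7 − 1)/2 = 8/2 = 4.
(Structurally: 1 ring(s) + 3 π bond(s) = 4.)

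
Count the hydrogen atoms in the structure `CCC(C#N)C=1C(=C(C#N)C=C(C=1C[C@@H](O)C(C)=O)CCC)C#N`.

21

Hydrogens are implicit in SMILES; fill each atom to its normal valence:
  5 × C (aromatic): no H
  4 × C: 2 H each → 8
  4 × C: no H
  3 × C: 3 H each → 9
  3 × N: no H
  2 × C: 1 H each → 2
  1 × C (aromatic): 1 H
  1 × O: 1 H
  1 × O: no H
  Total hydrogens = 21.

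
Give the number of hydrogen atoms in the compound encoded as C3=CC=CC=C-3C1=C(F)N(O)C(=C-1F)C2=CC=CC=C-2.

Hydrogens are implicit in SMILES; fill each atom to its normal valence:
  10 × C (aromatic): 1 H each → 10
  6 × C (aromatic): no H
  2 × F: no H
  1 × N (aromatic): no H
  1 × O: 1 H
  Total hydrogens = 11.

11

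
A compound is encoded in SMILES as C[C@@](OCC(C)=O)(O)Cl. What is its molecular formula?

Heavy atoms from the SMILES: 5 C, 1 Cl, 3 O.
Implicit hydrogens by atom environment:
  2 × C: 3 H each → 6
  2 × C: no H
  2 × O: no H
  1 × C: 2 H
  1 × Cl: no H
  1 × O: 1 H
  Total hydrogens = 9.
Molecular formula: C5H9ClO3

C5H9ClO3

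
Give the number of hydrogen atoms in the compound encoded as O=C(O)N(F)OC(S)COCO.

Hydrogens are implicit in SMILES; fill each atom to its normal valence:
  3 × O: no H
  2 × C: 2 H each → 4
  2 × O: 1 H each → 2
  1 × C: 1 H
  1 × C: no H
  1 × F: no H
  1 × N: no H
  1 × S: 1 H
  Total hydrogens = 8.

8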